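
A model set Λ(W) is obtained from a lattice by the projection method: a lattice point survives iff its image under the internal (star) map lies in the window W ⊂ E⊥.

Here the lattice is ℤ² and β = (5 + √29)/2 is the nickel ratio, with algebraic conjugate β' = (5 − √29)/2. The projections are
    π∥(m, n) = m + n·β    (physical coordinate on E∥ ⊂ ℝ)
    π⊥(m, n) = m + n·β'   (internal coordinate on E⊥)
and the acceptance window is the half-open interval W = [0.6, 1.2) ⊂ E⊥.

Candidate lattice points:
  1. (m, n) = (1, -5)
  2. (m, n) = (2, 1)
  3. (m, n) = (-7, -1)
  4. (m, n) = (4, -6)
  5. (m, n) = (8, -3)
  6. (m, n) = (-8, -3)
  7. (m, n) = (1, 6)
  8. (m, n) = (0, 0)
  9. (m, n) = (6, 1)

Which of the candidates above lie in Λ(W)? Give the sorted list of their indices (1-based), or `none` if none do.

none

β' = (5−√29)/2 ≈ -0.1926.
#1 (1,-5): internal coord 1 + (-5)·β' = +1.9629; +1.9629 ∉ [0.6, 1.2) → out
#2 (2,1): internal coord 2 + (1)·β' = +1.8074; +1.8074 ∉ [0.6, 1.2) → out
#3 (-7,-1): internal coord -7 + (-1)·β' = -6.8074; -6.8074 ∉ [0.6, 1.2) → out
#4 (4,-6): internal coord 4 + (-6)·β' = +5.1555; +5.1555 ∉ [0.6, 1.2) → out
#5 (8,-3): internal coord 8 + (-3)·β' = +8.5777; +8.5777 ∉ [0.6, 1.2) → out
#6 (-8,-3): internal coord -8 + (-3)·β' = -7.4223; -7.4223 ∉ [0.6, 1.2) → out
#7 (1,6): internal coord 1 + (6)·β' = -0.1555; -0.1555 ∉ [0.6, 1.2) → out
#8 (0,0): internal coord 0 + (0)·β' = +0.0000; +0.0000 ∉ [0.6, 1.2) → out
#9 (6,1): internal coord 6 + (1)·β' = +5.8074; +5.8074 ∉ [0.6, 1.2) → out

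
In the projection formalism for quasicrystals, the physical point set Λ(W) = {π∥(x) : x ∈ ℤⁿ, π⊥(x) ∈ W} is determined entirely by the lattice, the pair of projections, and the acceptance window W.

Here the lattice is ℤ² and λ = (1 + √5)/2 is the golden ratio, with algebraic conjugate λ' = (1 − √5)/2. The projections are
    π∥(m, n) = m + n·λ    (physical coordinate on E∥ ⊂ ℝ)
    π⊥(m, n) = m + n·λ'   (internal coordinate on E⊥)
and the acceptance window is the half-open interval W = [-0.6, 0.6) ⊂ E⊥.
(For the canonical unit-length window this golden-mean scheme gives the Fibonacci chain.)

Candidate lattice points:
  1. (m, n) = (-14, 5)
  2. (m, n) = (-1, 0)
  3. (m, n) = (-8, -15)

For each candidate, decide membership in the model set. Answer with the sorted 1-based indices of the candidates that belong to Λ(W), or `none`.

Numerically λ ≈ 1.6180 and λ' = −1/λ ≈ -0.6180.
#1 (-14,5): internal coord -14 + (5)·λ' = -17.0902; -17.0902 ∉ [-0.6, 0.6) → out
#2 (-1,0): internal coord -1 + (0)·λ' = -1.0000; -1.0000 ∉ [-0.6, 0.6) → out
#3 (-8,-15): internal coord -8 + (-15)·λ' = +1.2705; +1.2705 ∉ [-0.6, 0.6) → out

none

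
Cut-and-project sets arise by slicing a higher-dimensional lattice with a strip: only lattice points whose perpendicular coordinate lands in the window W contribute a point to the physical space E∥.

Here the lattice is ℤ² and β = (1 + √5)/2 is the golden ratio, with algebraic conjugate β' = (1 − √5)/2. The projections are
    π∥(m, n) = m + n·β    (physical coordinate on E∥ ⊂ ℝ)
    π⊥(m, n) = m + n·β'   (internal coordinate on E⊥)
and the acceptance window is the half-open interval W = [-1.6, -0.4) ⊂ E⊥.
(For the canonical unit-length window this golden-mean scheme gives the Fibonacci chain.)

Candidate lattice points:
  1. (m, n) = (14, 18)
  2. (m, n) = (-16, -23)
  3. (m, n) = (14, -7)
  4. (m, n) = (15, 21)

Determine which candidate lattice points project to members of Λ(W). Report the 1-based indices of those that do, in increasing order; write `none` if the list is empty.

none

Numerically β ≈ 1.618034 and β' = −1/β ≈ -0.618034.
[1] lift (14,18): star map gives 2.875388; window check -1.6 ≤ 2.875388 < -0.4 is false → out
[2] lift (-16,-23): star map gives -1.785218; window check -1.6 ≤ -1.785218 < -0.4 is false → out
[3] lift (14,-7): star map gives 18.326238; window check -1.6 ≤ 18.326238 < -0.4 is false → out
[4] lift (15,21): star map gives 2.021286; window check -1.6 ≤ 2.021286 < -0.4 is false → out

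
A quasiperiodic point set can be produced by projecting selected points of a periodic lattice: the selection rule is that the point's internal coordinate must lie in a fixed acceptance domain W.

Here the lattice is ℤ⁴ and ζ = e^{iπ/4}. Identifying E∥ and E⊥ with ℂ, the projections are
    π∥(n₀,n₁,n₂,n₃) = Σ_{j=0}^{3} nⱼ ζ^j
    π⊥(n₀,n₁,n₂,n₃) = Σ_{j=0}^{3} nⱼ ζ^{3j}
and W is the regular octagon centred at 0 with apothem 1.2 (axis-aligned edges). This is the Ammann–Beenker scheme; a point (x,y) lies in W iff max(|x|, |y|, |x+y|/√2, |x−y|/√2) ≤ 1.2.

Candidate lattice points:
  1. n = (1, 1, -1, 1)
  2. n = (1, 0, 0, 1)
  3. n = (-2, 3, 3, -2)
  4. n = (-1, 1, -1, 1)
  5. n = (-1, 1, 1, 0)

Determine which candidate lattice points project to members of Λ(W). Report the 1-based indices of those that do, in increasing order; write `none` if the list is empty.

none

Internal map: ζ^{3j} for j=0..3 gives (1,0), (−√2/2,√2/2), (0,−1), (√2/2,√2/2).
#1 (1, 1, -1, 1): internal (1.00000, 2.41421); octagon support 2.41421 vs apothem 1.2 → ∉ W
#2 (1, 0, 0, 1): internal (1.70711, 0.70711); octagon support 1.70711 vs apothem 1.2 → ∉ W
#3 (-2, 3, 3, -2): internal (-5.53553, -2.29289); octagon support 5.53553 vs apothem 1.2 → ∉ W
#4 (-1, 1, -1, 1): internal (-1.00000, 2.41421); octagon support 2.41421 vs apothem 1.2 → ∉ W
#5 (-1, 1, 1, 0): internal (-1.70711, -0.29289); octagon support 1.70711 vs apothem 1.2 → ∉ W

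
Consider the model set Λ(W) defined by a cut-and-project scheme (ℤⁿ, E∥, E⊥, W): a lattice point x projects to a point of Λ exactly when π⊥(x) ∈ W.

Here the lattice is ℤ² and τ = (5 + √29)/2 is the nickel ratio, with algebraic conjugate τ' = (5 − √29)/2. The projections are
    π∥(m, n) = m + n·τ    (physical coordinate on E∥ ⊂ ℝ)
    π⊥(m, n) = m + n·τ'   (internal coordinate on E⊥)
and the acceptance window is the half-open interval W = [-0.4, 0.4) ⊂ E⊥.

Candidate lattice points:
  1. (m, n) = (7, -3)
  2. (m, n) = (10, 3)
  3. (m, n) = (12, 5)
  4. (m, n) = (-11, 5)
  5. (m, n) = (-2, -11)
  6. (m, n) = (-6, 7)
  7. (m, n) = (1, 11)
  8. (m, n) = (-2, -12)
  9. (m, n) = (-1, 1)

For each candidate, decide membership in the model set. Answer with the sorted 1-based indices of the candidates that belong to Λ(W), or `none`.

5, 8

Compute τ' = (5−√29)/2 = -0.192582, so π⊥(m,n) = m -0.192582·n.
#1 (7,-3): internal coord 7 + (-3)·τ' = +7.577747; +7.577747 ∉ [-0.4, 0.4) → out
#2 (10,3): internal coord 10 + (3)·τ' = +9.422253; +9.422253 ∉ [-0.4, 0.4) → out
#3 (12,5): internal coord 12 + (5)·τ' = +11.037088; +11.037088 ∉ [-0.4, 0.4) → out
#4 (-11,5): internal coord -11 + (5)·τ' = -11.962912; -11.962912 ∉ [-0.4, 0.4) → out
#5 (-2,-11): internal coord -2 + (-11)·τ' = +0.118406; +0.118406 ∈ [-0.4, 0.4) → IN Λ
#6 (-6,7): internal coord -6 + (7)·τ' = -7.348077; -7.348077 ∉ [-0.4, 0.4) → out
#7 (1,11): internal coord 1 + (11)·τ' = -1.118406; -1.118406 ∉ [-0.4, 0.4) → out
#8 (-2,-12): internal coord -2 + (-12)·τ' = +0.310989; +0.310989 ∈ [-0.4, 0.4) → IN Λ
#9 (-1,1): internal coord -1 + (1)·τ' = -1.192582; -1.192582 ∉ [-0.4, 0.4) → out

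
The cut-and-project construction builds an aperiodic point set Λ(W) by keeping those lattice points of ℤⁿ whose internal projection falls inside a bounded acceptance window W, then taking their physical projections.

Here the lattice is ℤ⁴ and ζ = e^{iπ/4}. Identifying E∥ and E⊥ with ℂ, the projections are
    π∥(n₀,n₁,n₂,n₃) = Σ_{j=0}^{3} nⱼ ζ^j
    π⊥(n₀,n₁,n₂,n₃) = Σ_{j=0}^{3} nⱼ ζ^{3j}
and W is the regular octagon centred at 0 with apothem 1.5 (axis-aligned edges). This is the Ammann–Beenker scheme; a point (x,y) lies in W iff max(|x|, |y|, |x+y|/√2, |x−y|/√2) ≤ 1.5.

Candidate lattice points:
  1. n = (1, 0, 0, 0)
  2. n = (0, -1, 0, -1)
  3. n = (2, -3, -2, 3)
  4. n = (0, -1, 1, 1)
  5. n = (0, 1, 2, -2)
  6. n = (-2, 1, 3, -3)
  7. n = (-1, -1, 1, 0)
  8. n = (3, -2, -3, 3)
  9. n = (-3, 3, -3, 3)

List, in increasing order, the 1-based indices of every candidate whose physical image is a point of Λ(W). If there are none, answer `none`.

π⊥(n) = n₀ + n₁ζ³ + n₂ζ⁶ + n₃ζ⁹ where ζ = e^{iπ/4}.
#1 (1, 0, 0, 0): internal (1.00000, 0.00000); octagon support 1.00000 vs apothem 1.5 → ∈ W
#2 (0, -1, 0, -1): internal (0.00000, -1.41421); octagon support 1.41421 vs apothem 1.5 → ∈ W
#3 (2, -3, -2, 3): internal (6.24264, 2.00000); octagon support 6.24264 vs apothem 1.5 → ∉ W
#4 (0, -1, 1, 1): internal (1.41421, -1.00000); octagon support 1.70711 vs apothem 1.5 → ∉ W
#5 (0, 1, 2, -2): internal (-2.12132, -2.70711); octagon support 3.41421 vs apothem 1.5 → ∉ W
#6 (-2, 1, 3, -3): internal (-4.82843, -4.41421); octagon support 6.53553 vs apothem 1.5 → ∉ W
#7 (-1, -1, 1, 0): internal (-0.29289, -1.70711); octagon support 1.70711 vs apothem 1.5 → ∉ W
#8 (3, -2, -3, 3): internal (6.53553, 3.70711); octagon support 7.24264 vs apothem 1.5 → ∉ W
#9 (-3, 3, -3, 3): internal (-3.00000, 7.24264); octagon support 7.24264 vs apothem 1.5 → ∉ W

1, 2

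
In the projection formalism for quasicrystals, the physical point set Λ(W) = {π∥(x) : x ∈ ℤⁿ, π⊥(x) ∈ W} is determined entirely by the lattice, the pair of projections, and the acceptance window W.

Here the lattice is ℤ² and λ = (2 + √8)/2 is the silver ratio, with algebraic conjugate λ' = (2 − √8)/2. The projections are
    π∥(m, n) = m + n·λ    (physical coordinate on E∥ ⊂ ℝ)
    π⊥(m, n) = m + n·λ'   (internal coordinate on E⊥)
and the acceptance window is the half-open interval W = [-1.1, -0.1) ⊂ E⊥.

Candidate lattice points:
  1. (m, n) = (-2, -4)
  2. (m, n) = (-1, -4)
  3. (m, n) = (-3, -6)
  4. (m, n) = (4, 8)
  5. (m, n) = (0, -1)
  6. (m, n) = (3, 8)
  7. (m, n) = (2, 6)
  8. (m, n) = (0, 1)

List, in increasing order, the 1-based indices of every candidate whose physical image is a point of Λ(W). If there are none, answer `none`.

1, 3, 6, 7, 8

Compute λ' = (2−√8)/2 = -0.4142, so π⊥(m,n) = m -0.4142·n.
#1 (-2,-4): internal coord -2 + (-4)·λ' = -0.3431; -0.3431 ∈ [-1.1, -0.1) → IN Λ
#2 (-1,-4): internal coord -1 + (-4)·λ' = +0.6569; +0.6569 ∉ [-1.1, -0.1) → out
#3 (-3,-6): internal coord -3 + (-6)·λ' = -0.5147; -0.5147 ∈ [-1.1, -0.1) → IN Λ
#4 (4,8): internal coord 4 + (8)·λ' = +0.6863; +0.6863 ∉ [-1.1, -0.1) → out
#5 (0,-1): internal coord 0 + (-1)·λ' = +0.4142; +0.4142 ∉ [-1.1, -0.1) → out
#6 (3,8): internal coord 3 + (8)·λ' = -0.3137; -0.3137 ∈ [-1.1, -0.1) → IN Λ
#7 (2,6): internal coord 2 + (6)·λ' = -0.4853; -0.4853 ∈ [-1.1, -0.1) → IN Λ
#8 (0,1): internal coord 0 + (1)·λ' = -0.4142; -0.4142 ∈ [-1.1, -0.1) → IN Λ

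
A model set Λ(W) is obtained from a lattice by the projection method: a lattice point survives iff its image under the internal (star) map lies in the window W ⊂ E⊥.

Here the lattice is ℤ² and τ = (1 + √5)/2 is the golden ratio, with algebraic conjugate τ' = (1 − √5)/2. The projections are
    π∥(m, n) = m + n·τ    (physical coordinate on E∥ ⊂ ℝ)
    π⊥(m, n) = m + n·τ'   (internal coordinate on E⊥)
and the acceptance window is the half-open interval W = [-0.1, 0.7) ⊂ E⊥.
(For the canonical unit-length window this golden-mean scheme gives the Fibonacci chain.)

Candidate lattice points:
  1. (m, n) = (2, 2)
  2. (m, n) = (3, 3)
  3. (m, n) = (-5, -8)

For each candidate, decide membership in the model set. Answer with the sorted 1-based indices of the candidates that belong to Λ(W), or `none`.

Compute τ' = (1−√5)/2 = -0.61803, so π⊥(m,n) = m -0.61803·n.
#1 (2,2): internal coord 2 + (2)·τ' = +0.76393; +0.76393 ∉ [-0.1, 0.7) → out
#2 (3,3): internal coord 3 + (3)·τ' = +1.14590; +1.14590 ∉ [-0.1, 0.7) → out
#3 (-5,-8): internal coord -5 + (-8)·τ' = -0.05573; -0.05573 ∈ [-0.1, 0.7) → IN Λ

3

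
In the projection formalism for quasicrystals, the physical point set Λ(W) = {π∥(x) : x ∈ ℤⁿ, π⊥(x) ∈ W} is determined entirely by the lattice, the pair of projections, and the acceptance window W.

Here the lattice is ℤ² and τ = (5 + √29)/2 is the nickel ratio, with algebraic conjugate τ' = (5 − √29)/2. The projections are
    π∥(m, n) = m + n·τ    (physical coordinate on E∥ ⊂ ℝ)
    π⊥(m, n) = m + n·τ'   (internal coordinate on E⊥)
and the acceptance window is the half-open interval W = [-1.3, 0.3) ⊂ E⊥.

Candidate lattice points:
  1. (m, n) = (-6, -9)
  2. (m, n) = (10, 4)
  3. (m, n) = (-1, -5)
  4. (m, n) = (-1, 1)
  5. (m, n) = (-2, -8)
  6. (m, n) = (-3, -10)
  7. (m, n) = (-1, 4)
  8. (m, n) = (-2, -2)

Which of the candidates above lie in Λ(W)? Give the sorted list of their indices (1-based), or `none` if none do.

3, 4, 5, 6

Compute τ' = (5−√29)/2 = -0.192582, so π⊥(m,n) = m -0.192582·n.
[1] lift (-6,-9): star map gives -4.266758; window check -1.3 ≤ -4.266758 < 0.3 is false → out
[2] lift (10,4): star map gives 9.229670; window check -1.3 ≤ 9.229670 < 0.3 is false → out
[3] lift (-1,-5): star map gives -0.037088; window check -1.3 ≤ -0.037088 < 0.3 is true → IN Λ
[4] lift (-1,1): star map gives -1.192582; window check -1.3 ≤ -1.192582 < 0.3 is true → IN Λ
[5] lift (-2,-8): star map gives -0.459341; window check -1.3 ≤ -0.459341 < 0.3 is true → IN Λ
[6] lift (-3,-10): star map gives -1.074176; window check -1.3 ≤ -1.074176 < 0.3 is true → IN Λ
[7] lift (-1,4): star map gives -1.770330; window check -1.3 ≤ -1.770330 < 0.3 is false → out
[8] lift (-2,-2): star map gives -1.614835; window check -1.3 ≤ -1.614835 < 0.3 is false → out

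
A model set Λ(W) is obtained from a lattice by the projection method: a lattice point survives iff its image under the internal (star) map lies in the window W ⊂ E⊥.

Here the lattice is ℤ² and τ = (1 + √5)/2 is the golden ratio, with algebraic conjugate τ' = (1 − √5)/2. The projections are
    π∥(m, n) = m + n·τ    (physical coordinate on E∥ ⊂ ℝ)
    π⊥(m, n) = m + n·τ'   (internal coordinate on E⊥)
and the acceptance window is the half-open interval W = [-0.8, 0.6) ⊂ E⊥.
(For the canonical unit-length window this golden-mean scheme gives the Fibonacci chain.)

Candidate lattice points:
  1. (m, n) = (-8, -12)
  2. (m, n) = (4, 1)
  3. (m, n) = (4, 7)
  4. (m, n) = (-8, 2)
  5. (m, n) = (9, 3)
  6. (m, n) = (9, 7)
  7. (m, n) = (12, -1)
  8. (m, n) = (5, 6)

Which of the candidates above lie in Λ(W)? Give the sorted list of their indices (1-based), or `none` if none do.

Numerically τ ≈ 1.6180 and τ' = −1/τ ≈ -0.6180.
candidate 1: (m,n)=(-8,-12) → π∥ = -8-12·τ ≈ -27.4164, π⊥ = -8-12·τ' ≈ -0.5836 ∈ [-0.8, 0.6) ⇒ IN Λ
candidate 2: (m,n)=(4,1) → π∥ = 4+1·τ ≈ 5.6180, π⊥ = 4+1·τ' ≈ 3.3820 ∉ [-0.8, 0.6) ⇒ out
candidate 3: (m,n)=(4,7) → π∥ = 4+7·τ ≈ 15.3262, π⊥ = 4+7·τ' ≈ -0.3262 ∈ [-0.8, 0.6) ⇒ IN Λ
candidate 4: (m,n)=(-8,2) → π∥ = -8+2·τ ≈ -4.7639, π⊥ = -8+2·τ' ≈ -9.2361 ∉ [-0.8, 0.6) ⇒ out
candidate 5: (m,n)=(9,3) → π∥ = 9+3·τ ≈ 13.8541, π⊥ = 9+3·τ' ≈ 7.1459 ∉ [-0.8, 0.6) ⇒ out
candidate 6: (m,n)=(9,7) → π∥ = 9+7·τ ≈ 20.3262, π⊥ = 9+7·τ' ≈ 4.6738 ∉ [-0.8, 0.6) ⇒ out
candidate 7: (m,n)=(12,-1) → π∥ = 12-1·τ ≈ 10.3820, π⊥ = 12-1·τ' ≈ 12.6180 ∉ [-0.8, 0.6) ⇒ out
candidate 8: (m,n)=(5,6) → π∥ = 5+6·τ ≈ 14.7082, π⊥ = 5+6·τ' ≈ 1.2918 ∉ [-0.8, 0.6) ⇒ out

1, 3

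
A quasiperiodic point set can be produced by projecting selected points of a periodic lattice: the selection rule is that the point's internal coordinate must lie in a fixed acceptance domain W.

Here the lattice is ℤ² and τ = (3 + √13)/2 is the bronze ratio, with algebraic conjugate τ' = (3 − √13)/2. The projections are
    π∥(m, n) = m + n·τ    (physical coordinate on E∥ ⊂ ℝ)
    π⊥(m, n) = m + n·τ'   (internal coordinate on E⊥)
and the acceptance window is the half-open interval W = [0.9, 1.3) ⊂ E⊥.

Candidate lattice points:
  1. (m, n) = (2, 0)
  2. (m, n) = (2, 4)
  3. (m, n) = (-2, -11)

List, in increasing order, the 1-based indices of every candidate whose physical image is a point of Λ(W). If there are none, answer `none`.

none

Compute τ' = (3−√13)/2 = -0.3028, so π⊥(m,n) = m -0.3028·n.
candidate 1: (m,n)=(2,0) → π∥ = 2+0·τ ≈ 2.0000, π⊥ = 2+0·τ' ≈ 2.0000 ∉ [0.9, 1.3) ⇒ out
candidate 2: (m,n)=(2,4) → π∥ = 2+4·τ ≈ 15.2111, π⊥ = 2+4·τ' ≈ 0.7889 ∉ [0.9, 1.3) ⇒ out
candidate 3: (m,n)=(-2,-11) → π∥ = -2-11·τ ≈ -38.3305, π⊥ = -2-11·τ' ≈ 1.3305 ∉ [0.9, 1.3) ⇒ out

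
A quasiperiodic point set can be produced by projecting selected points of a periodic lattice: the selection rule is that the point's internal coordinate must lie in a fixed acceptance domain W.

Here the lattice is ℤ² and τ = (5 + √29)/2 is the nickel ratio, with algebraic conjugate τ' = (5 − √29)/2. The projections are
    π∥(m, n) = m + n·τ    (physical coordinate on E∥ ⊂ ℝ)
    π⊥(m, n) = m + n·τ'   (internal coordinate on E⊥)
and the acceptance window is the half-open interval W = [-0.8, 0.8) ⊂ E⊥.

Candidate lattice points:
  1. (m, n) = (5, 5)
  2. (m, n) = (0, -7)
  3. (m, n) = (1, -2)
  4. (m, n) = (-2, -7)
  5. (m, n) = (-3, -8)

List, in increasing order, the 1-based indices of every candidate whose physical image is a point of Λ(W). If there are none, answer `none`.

τ' = (5−√29)/2 ≈ -0.1926.
#1 (5,5): internal coord 5 + (5)·τ' = +4.0371; +4.0371 ∉ [-0.8, 0.8) → out
#2 (0,-7): internal coord 0 + (-7)·τ' = +1.3481; +1.3481 ∉ [-0.8, 0.8) → out
#3 (1,-2): internal coord 1 + (-2)·τ' = +1.3852; +1.3852 ∉ [-0.8, 0.8) → out
#4 (-2,-7): internal coord -2 + (-7)·τ' = -0.6519; -0.6519 ∈ [-0.8, 0.8) → IN Λ
#5 (-3,-8): internal coord -3 + (-8)·τ' = -1.4593; -1.4593 ∉ [-0.8, 0.8) → out

4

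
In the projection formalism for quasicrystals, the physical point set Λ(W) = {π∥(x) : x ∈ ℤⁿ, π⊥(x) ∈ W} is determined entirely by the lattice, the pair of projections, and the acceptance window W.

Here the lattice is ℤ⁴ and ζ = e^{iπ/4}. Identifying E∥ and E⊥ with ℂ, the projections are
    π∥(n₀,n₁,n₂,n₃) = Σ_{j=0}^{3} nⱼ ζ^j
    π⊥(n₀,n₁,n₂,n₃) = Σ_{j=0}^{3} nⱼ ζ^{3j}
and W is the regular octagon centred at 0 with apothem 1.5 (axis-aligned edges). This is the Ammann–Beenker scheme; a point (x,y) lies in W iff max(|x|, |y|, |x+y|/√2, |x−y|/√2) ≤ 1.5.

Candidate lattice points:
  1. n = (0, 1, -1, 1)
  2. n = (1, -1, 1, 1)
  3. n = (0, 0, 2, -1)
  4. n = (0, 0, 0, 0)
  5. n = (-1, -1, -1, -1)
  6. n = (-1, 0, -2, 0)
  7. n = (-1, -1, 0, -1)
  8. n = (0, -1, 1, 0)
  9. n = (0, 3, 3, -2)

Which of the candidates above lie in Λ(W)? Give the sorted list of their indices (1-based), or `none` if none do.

4, 5

With ζ = e^{iπ/4} the internal vectors are ζ^0,ζ^3,ζ^6,ζ^9.
candidate 1: n = (0, 1, -1, 1) → π⊥ ≈ (+0.00000, +2.41421); max(|x|,|y|,|x±y|/√2) = 2.41421 > 1.5 ⇒ ∉ W
candidate 2: n = (1, -1, 1, 1) → π⊥ ≈ (+2.41421, -1.00000); max(|x|,|y|,|x±y|/√2) = 2.41421 > 1.5 ⇒ ∉ W
candidate 3: n = (0, 0, 2, -1) → π⊥ ≈ (-0.70711, -2.70711); max(|x|,|y|,|x±y|/√2) = 2.70711 > 1.5 ⇒ ∉ W
candidate 4: n = (0, 0, 0, 0) → π⊥ ≈ (+0.00000, +0.00000); max(|x|,|y|,|x±y|/√2) = 0.00000 ≤ 1.5 ⇒ ∈ W
candidate 5: n = (-1, -1, -1, -1) → π⊥ ≈ (-1.00000, -0.41421); max(|x|,|y|,|x±y|/√2) = 1.00000 ≤ 1.5 ⇒ ∈ W
candidate 6: n = (-1, 0, -2, 0) → π⊥ ≈ (-1.00000, +2.00000); max(|x|,|y|,|x±y|/√2) = 2.12132 > 1.5 ⇒ ∉ W
candidate 7: n = (-1, -1, 0, -1) → π⊥ ≈ (-1.00000, -1.41421); max(|x|,|y|,|x±y|/√2) = 1.70711 > 1.5 ⇒ ∉ W
candidate 8: n = (0, -1, 1, 0) → π⊥ ≈ (+0.70711, -1.70711); max(|x|,|y|,|x±y|/√2) = 1.70711 > 1.5 ⇒ ∉ W
candidate 9: n = (0, 3, 3, -2) → π⊥ ≈ (-3.53553, -2.29289); max(|x|,|y|,|x±y|/√2) = 4.12132 > 1.5 ⇒ ∉ W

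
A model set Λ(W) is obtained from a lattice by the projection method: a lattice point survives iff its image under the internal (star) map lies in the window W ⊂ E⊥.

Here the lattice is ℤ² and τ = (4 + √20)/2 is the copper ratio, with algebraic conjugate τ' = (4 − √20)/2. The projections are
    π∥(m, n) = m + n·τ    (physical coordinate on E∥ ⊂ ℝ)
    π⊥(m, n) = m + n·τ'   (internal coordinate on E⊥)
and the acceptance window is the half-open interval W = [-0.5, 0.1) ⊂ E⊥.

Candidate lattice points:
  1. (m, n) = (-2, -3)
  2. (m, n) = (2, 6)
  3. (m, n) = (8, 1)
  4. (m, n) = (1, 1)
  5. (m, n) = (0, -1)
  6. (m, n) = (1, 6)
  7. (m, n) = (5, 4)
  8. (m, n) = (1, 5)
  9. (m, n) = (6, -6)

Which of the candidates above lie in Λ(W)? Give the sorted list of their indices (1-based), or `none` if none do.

6, 8

Compute τ' = (4−√20)/2 = -0.236068, so π⊥(m,n) = m -0.236068·n.
[1] lift (-2,-3): star map gives -1.291796; window check -0.5 ≤ -1.291796 < 0.1 is false → out
[2] lift (2,6): star map gives 0.583592; window check -0.5 ≤ 0.583592 < 0.1 is false → out
[3] lift (8,1): star map gives 7.763932; window check -0.5 ≤ 7.763932 < 0.1 is false → out
[4] lift (1,1): star map gives 0.763932; window check -0.5 ≤ 0.763932 < 0.1 is false → out
[5] lift (0,-1): star map gives 0.236068; window check -0.5 ≤ 0.236068 < 0.1 is false → out
[6] lift (1,6): star map gives -0.416408; window check -0.5 ≤ -0.416408 < 0.1 is true → IN Λ
[7] lift (5,4): star map gives 4.055728; window check -0.5 ≤ 4.055728 < 0.1 is false → out
[8] lift (1,5): star map gives -0.180340; window check -0.5 ≤ -0.180340 < 0.1 is true → IN Λ
[9] lift (6,-6): star map gives 7.416408; window check -0.5 ≤ 7.416408 < 0.1 is false → out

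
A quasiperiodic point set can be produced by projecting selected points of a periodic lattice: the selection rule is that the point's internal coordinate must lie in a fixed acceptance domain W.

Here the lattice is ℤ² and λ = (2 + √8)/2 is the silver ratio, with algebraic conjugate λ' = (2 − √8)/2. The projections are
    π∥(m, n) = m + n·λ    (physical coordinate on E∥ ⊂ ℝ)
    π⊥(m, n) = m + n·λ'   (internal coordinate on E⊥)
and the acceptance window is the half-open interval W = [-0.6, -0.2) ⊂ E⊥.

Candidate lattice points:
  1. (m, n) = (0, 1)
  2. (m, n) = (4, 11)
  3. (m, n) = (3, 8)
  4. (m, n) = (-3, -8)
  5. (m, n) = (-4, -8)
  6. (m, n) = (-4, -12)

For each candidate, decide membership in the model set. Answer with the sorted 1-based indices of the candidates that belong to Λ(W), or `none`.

λ' = (2−√8)/2 ≈ -0.414214.
#1 (0,1): internal coord 0 + (1)·λ' = -0.414214; -0.414214 ∈ [-0.6, -0.2) → IN Λ
#2 (4,11): internal coord 4 + (11)·λ' = -0.556349; -0.556349 ∈ [-0.6, -0.2) → IN Λ
#3 (3,8): internal coord 3 + (8)·λ' = -0.313708; -0.313708 ∈ [-0.6, -0.2) → IN Λ
#4 (-3,-8): internal coord -3 + (-8)·λ' = +0.313708; +0.313708 ∉ [-0.6, -0.2) → out
#5 (-4,-8): internal coord -4 + (-8)·λ' = -0.686292; -0.686292 ∉ [-0.6, -0.2) → out
#6 (-4,-12): internal coord -4 + (-12)·λ' = +0.970563; +0.970563 ∉ [-0.6, -0.2) → out

1, 2, 3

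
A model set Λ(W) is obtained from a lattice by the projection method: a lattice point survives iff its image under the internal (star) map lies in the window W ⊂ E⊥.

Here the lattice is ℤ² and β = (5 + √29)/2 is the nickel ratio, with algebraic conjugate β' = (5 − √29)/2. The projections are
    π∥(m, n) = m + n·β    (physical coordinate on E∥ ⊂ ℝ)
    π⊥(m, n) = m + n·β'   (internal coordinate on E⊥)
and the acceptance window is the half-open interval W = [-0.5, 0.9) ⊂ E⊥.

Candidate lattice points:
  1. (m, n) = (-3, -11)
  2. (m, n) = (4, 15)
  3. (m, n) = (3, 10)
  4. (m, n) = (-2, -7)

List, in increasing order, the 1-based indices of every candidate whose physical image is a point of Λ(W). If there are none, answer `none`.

Numerically β ≈ 5.19258 and β' = −1/β ≈ -0.19258.
candidate 1: (m,n)=(-3,-11) → π∥ = -3-11·β ≈ -60.11841, π⊥ = -3-11·β' ≈ -0.88159 ∉ [-0.5, 0.9) ⇒ out
candidate 2: (m,n)=(4,15) → π∥ = 4+15·β ≈ 81.88874, π⊥ = 4+15·β' ≈ 1.11126 ∉ [-0.5, 0.9) ⇒ out
candidate 3: (m,n)=(3,10) → π∥ = 3+10·β ≈ 54.92582, π⊥ = 3+10·β' ≈ 1.07418 ∉ [-0.5, 0.9) ⇒ out
candidate 4: (m,n)=(-2,-7) → π∥ = -2-7·β ≈ -38.34808, π⊥ = -2-7·β' ≈ -0.65192 ∉ [-0.5, 0.9) ⇒ out

none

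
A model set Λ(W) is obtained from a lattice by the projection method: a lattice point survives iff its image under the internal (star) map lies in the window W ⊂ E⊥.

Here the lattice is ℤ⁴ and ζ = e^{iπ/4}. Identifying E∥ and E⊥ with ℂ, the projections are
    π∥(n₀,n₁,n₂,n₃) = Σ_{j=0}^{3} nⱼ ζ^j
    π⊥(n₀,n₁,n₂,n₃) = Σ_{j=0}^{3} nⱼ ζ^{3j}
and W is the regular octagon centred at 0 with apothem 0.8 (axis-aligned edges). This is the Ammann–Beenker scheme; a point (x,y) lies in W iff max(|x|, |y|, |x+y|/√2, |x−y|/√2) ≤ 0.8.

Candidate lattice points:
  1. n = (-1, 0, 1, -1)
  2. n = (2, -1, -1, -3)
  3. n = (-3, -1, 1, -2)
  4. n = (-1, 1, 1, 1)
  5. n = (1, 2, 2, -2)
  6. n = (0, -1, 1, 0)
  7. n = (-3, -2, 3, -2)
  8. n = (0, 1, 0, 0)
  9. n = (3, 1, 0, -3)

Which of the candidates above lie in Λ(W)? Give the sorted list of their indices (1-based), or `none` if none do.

none

With ζ = e^{iπ/4} the internal vectors are ζ^0,ζ^3,ζ^6,ζ^9.
candidate 1: n = (-1, 0, 1, -1) → π⊥ ≈ (-1.707107, -1.707107); max(|x|,|y|,|x±y|/√2) = 2.414214 > 0.8 ⇒ ∉ W
candidate 2: n = (2, -1, -1, -3) → π⊥ ≈ (+0.585786, -1.828427); max(|x|,|y|,|x±y|/√2) = 1.828427 > 0.8 ⇒ ∉ W
candidate 3: n = (-3, -1, 1, -2) → π⊥ ≈ (-3.707107, -3.121320); max(|x|,|y|,|x±y|/√2) = 4.828427 > 0.8 ⇒ ∉ W
candidate 4: n = (-1, 1, 1, 1) → π⊥ ≈ (-1.000000, +0.414214); max(|x|,|y|,|x±y|/√2) = 1.000000 > 0.8 ⇒ ∉ W
candidate 5: n = (1, 2, 2, -2) → π⊥ ≈ (-1.828427, -2.000000); max(|x|,|y|,|x±y|/√2) = 2.707107 > 0.8 ⇒ ∉ W
candidate 6: n = (0, -1, 1, 0) → π⊥ ≈ (+0.707107, -1.707107); max(|x|,|y|,|x±y|/√2) = 1.707107 > 0.8 ⇒ ∉ W
candidate 7: n = (-3, -2, 3, -2) → π⊥ ≈ (-3.000000, -5.828427); max(|x|,|y|,|x±y|/√2) = 6.242641 > 0.8 ⇒ ∉ W
candidate 8: n = (0, 1, 0, 0) → π⊥ ≈ (-0.707107, +0.707107); max(|x|,|y|,|x±y|/√2) = 1.000000 > 0.8 ⇒ ∉ W
candidate 9: n = (3, 1, 0, -3) → π⊥ ≈ (+0.171573, -1.414214); max(|x|,|y|,|x±y|/√2) = 1.414214 > 0.8 ⇒ ∉ W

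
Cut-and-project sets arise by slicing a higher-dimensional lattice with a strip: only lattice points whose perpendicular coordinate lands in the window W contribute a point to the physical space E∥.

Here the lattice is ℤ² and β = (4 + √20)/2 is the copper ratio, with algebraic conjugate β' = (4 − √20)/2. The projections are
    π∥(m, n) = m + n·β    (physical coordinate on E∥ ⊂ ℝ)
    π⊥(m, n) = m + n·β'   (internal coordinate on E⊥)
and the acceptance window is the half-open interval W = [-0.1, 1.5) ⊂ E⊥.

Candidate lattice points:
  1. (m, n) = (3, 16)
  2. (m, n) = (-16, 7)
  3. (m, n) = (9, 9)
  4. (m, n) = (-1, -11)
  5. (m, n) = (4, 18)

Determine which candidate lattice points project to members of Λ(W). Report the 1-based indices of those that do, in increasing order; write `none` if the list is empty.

none

Numerically β ≈ 4.236068 and β' = −1/β ≈ -0.236068.
[1] lift (3,16): star map gives -0.777088; window check -0.1 ≤ -0.777088 < 1.5 is false → out
[2] lift (-16,7): star map gives -17.652476; window check -0.1 ≤ -17.652476 < 1.5 is false → out
[3] lift (9,9): star map gives 6.875388; window check -0.1 ≤ 6.875388 < 1.5 is false → out
[4] lift (-1,-11): star map gives 1.596748; window check -0.1 ≤ 1.596748 < 1.5 is false → out
[5] lift (4,18): star map gives -0.249224; window check -0.1 ≤ -0.249224 < 1.5 is false → out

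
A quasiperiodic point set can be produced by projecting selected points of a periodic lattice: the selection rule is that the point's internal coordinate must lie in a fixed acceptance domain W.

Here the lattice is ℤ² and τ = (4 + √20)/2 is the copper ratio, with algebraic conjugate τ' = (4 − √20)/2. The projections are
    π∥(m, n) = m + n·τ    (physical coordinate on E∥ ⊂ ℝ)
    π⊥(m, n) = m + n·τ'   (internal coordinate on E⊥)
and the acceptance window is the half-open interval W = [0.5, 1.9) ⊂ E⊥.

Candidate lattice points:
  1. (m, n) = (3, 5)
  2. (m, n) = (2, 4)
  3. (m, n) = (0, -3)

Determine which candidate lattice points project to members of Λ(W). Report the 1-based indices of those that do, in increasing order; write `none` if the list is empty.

Compute τ' = (4−√20)/2 = -0.23607, so π⊥(m,n) = m -0.23607·n.
#1 (3,5): internal coord 3 + (5)·τ' = +1.81966; +1.81966 ∈ [0.5, 1.9) → IN Λ
#2 (2,4): internal coord 2 + (4)·τ' = +1.05573; +1.05573 ∈ [0.5, 1.9) → IN Λ
#3 (0,-3): internal coord 0 + (-3)·τ' = +0.70820; +0.70820 ∈ [0.5, 1.9) → IN Λ

1, 2, 3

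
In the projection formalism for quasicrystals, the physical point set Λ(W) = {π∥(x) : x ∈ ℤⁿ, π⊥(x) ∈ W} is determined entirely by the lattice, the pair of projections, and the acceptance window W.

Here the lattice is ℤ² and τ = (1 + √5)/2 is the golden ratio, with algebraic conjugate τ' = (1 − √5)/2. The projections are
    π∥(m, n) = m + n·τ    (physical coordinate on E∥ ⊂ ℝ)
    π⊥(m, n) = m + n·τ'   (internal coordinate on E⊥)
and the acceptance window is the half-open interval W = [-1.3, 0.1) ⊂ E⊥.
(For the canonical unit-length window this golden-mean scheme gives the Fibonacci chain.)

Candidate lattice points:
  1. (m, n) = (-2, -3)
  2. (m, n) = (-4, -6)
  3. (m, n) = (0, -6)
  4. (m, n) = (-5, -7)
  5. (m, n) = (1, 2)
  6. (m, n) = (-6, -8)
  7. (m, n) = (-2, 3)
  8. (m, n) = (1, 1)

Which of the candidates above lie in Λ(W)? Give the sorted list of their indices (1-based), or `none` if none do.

Compute τ' = (1−√5)/2 = -0.61803, so π⊥(m,n) = m -0.61803·n.
candidate 1: (m,n)=(-2,-3) → π∥ = -2-3·τ ≈ -6.85410, π⊥ = -2-3·τ' ≈ -0.14590 ∈ [-1.3, 0.1) ⇒ IN Λ
candidate 2: (m,n)=(-4,-6) → π∥ = -4-6·τ ≈ -13.70820, π⊥ = -4-6·τ' ≈ -0.29180 ∈ [-1.3, 0.1) ⇒ IN Λ
candidate 3: (m,n)=(0,-6) → π∥ = 0-6·τ ≈ -9.70820, π⊥ = 0-6·τ' ≈ 3.70820 ∉ [-1.3, 0.1) ⇒ out
candidate 4: (m,n)=(-5,-7) → π∥ = -5-7·τ ≈ -16.32624, π⊥ = -5-7·τ' ≈ -0.67376 ∈ [-1.3, 0.1) ⇒ IN Λ
candidate 5: (m,n)=(1,2) → π∥ = 1+2·τ ≈ 4.23607, π⊥ = 1+2·τ' ≈ -0.23607 ∈ [-1.3, 0.1) ⇒ IN Λ
candidate 6: (m,n)=(-6,-8) → π∥ = -6-8·τ ≈ -18.94427, π⊥ = -6-8·τ' ≈ -1.05573 ∈ [-1.3, 0.1) ⇒ IN Λ
candidate 7: (m,n)=(-2,3) → π∥ = -2+3·τ ≈ 2.85410, π⊥ = -2+3·τ' ≈ -3.85410 ∉ [-1.3, 0.1) ⇒ out
candidate 8: (m,n)=(1,1) → π∥ = 1+1·τ ≈ 2.61803, π⊥ = 1+1·τ' ≈ 0.38197 ∉ [-1.3, 0.1) ⇒ out

1, 2, 4, 5, 6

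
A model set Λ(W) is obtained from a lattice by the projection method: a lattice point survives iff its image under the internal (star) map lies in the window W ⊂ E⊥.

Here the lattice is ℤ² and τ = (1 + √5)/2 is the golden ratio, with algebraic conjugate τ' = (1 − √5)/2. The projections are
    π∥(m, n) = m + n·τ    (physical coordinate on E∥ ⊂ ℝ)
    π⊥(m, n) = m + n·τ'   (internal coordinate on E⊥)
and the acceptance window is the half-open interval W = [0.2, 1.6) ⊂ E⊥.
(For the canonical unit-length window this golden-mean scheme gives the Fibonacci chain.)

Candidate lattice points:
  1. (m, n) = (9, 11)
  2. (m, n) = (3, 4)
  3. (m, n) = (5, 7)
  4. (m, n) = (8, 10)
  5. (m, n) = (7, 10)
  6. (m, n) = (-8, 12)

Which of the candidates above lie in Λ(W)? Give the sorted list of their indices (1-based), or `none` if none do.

2, 3, 5

Numerically τ ≈ 1.61803 and τ' = −1/τ ≈ -0.61803.
#1 (9,11): internal coord 9 + (11)·τ' = +2.20163; +2.20163 ∉ [0.2, 1.6) → out
#2 (3,4): internal coord 3 + (4)·τ' = +0.52786; +0.52786 ∈ [0.2, 1.6) → IN Λ
#3 (5,7): internal coord 5 + (7)·τ' = +0.67376; +0.67376 ∈ [0.2, 1.6) → IN Λ
#4 (8,10): internal coord 8 + (10)·τ' = +1.81966; +1.81966 ∉ [0.2, 1.6) → out
#5 (7,10): internal coord 7 + (10)·τ' = +0.81966; +0.81966 ∈ [0.2, 1.6) → IN Λ
#6 (-8,12): internal coord -8 + (12)·τ' = -15.41641; -15.41641 ∉ [0.2, 1.6) → out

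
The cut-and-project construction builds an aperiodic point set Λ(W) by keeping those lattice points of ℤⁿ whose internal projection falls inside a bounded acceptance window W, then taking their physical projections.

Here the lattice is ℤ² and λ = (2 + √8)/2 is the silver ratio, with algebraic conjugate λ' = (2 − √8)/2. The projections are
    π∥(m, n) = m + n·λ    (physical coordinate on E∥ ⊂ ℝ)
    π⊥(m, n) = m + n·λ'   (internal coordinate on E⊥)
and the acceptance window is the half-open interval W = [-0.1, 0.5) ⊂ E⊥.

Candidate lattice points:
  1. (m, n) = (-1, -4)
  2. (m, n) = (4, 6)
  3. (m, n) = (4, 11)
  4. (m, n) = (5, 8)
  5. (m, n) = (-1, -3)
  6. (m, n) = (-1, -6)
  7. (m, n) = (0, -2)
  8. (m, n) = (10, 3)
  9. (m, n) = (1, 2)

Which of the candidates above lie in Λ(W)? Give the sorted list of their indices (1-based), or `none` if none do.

Numerically λ ≈ 2.4142 and λ' = −1/λ ≈ -0.4142.
candidate 1: (m,n)=(-1,-4) → π∥ = -1-4·λ ≈ -10.6569, π⊥ = -1-4·λ' ≈ 0.6569 ∉ [-0.1, 0.5) ⇒ out
candidate 2: (m,n)=(4,6) → π∥ = 4+6·λ ≈ 18.4853, π⊥ = 4+6·λ' ≈ 1.5147 ∉ [-0.1, 0.5) ⇒ out
candidate 3: (m,n)=(4,11) → π∥ = 4+11·λ ≈ 30.5563, π⊥ = 4+11·λ' ≈ -0.5563 ∉ [-0.1, 0.5) ⇒ out
candidate 4: (m,n)=(5,8) → π∥ = 5+8·λ ≈ 24.3137, π⊥ = 5+8·λ' ≈ 1.6863 ∉ [-0.1, 0.5) ⇒ out
candidate 5: (m,n)=(-1,-3) → π∥ = -1-3·λ ≈ -8.2426, π⊥ = -1-3·λ' ≈ 0.2426 ∈ [-0.1, 0.5) ⇒ IN Λ
candidate 6: (m,n)=(-1,-6) → π∥ = -1-6·λ ≈ -15.4853, π⊥ = -1-6·λ' ≈ 1.4853 ∉ [-0.1, 0.5) ⇒ out
candidate 7: (m,n)=(0,-2) → π∥ = 0-2·λ ≈ -4.8284, π⊥ = 0-2·λ' ≈ 0.8284 ∉ [-0.1, 0.5) ⇒ out
candidate 8: (m,n)=(10,3) → π∥ = 10+3·λ ≈ 17.2426, π⊥ = 10+3·λ' ≈ 8.7574 ∉ [-0.1, 0.5) ⇒ out
candidate 9: (m,n)=(1,2) → π∥ = 1+2·λ ≈ 5.8284, π⊥ = 1+2·λ' ≈ 0.1716 ∈ [-0.1, 0.5) ⇒ IN Λ

5, 9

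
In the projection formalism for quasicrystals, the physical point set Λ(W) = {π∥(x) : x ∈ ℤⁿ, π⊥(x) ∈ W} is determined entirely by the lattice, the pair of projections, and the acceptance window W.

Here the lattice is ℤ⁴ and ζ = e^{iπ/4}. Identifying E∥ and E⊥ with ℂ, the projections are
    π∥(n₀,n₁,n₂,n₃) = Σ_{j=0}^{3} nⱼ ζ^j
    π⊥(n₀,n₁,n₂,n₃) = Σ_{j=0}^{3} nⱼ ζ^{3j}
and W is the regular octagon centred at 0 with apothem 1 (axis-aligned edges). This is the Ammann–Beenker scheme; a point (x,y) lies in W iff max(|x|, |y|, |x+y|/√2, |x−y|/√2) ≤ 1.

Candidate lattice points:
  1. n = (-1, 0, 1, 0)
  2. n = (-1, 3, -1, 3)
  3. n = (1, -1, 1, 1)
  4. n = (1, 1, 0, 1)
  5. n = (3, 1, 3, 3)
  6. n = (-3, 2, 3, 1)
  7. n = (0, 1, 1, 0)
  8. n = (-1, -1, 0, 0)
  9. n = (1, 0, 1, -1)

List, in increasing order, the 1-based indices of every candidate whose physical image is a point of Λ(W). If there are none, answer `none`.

7, 8

Internal map: ζ^{3j} for j=0..3 gives (1,0), (−√2/2,√2/2), (0,−1), (√2/2,√2/2).
#1 (-1, 0, 1, 0): internal (-1.000000, -1.000000); octagon support 1.414214 vs apothem 1 → ∉ W
#2 (-1, 3, -1, 3): internal (-1.000000, 5.242641); octagon support 5.242641 vs apothem 1 → ∉ W
#3 (1, -1, 1, 1): internal (2.414214, -1.000000); octagon support 2.414214 vs apothem 1 → ∉ W
#4 (1, 1, 0, 1): internal (1.000000, 1.414214); octagon support 1.707107 vs apothem 1 → ∉ W
#5 (3, 1, 3, 3): internal (4.414214, -0.171573); octagon support 4.414214 vs apothem 1 → ∉ W
#6 (-3, 2, 3, 1): internal (-3.707107, -0.878680); octagon support 3.707107 vs apothem 1 → ∉ W
#7 (0, 1, 1, 0): internal (-0.707107, -0.292893); octagon support 0.707107 vs apothem 1 → ∈ W
#8 (-1, -1, 0, 0): internal (-0.292893, -0.707107); octagon support 0.707107 vs apothem 1 → ∈ W
#9 (1, 0, 1, -1): internal (0.292893, -1.707107); octagon support 1.707107 vs apothem 1 → ∉ W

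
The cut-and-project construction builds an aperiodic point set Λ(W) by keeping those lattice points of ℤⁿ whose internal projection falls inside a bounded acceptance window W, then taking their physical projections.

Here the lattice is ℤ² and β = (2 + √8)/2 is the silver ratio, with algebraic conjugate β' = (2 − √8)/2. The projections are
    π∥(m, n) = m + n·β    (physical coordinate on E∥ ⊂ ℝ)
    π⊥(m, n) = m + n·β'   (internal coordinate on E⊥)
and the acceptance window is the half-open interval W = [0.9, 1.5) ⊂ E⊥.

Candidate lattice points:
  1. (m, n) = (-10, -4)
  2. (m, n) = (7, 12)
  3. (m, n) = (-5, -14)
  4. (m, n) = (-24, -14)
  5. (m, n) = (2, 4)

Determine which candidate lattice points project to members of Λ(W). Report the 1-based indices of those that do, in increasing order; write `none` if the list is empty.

Numerically β ≈ 2.41421 and β' = −1/β ≈ -0.41421.
#1 (-10,-4): internal coord -10 + (-4)·β' = -8.34315; -8.34315 ∉ [0.9, 1.5) → out
#2 (7,12): internal coord 7 + (12)·β' = +2.02944; +2.02944 ∉ [0.9, 1.5) → out
#3 (-5,-14): internal coord -5 + (-14)·β' = +0.79899; +0.79899 ∉ [0.9, 1.5) → out
#4 (-24,-14): internal coord -24 + (-14)·β' = -18.20101; -18.20101 ∉ [0.9, 1.5) → out
#5 (2,4): internal coord 2 + (4)·β' = +0.34315; +0.34315 ∉ [0.9, 1.5) → out

none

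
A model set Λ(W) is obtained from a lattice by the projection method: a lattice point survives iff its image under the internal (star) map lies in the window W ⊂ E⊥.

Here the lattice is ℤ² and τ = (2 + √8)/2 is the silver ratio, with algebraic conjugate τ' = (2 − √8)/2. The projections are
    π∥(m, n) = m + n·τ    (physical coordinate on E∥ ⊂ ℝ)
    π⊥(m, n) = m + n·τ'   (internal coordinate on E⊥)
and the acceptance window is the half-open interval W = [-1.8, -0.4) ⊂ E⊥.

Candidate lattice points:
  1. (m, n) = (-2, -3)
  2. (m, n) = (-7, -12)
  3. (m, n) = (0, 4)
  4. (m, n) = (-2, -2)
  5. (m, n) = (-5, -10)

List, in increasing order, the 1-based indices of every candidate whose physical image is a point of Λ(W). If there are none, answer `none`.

1, 3, 4, 5

Compute τ' = (2−√8)/2 = -0.414214, so π⊥(m,n) = m -0.414214·n.
#1 (-2,-3): internal coord -2 + (-3)·τ' = -0.757359; -0.757359 ∈ [-1.8, -0.4) → IN Λ
#2 (-7,-12): internal coord -7 + (-12)·τ' = -2.029437; -2.029437 ∉ [-1.8, -0.4) → out
#3 (0,4): internal coord 0 + (4)·τ' = -1.656854; -1.656854 ∈ [-1.8, -0.4) → IN Λ
#4 (-2,-2): internal coord -2 + (-2)·τ' = -1.171573; -1.171573 ∈ [-1.8, -0.4) → IN Λ
#5 (-5,-10): internal coord -5 + (-10)·τ' = -0.857864; -0.857864 ∈ [-1.8, -0.4) → IN Λ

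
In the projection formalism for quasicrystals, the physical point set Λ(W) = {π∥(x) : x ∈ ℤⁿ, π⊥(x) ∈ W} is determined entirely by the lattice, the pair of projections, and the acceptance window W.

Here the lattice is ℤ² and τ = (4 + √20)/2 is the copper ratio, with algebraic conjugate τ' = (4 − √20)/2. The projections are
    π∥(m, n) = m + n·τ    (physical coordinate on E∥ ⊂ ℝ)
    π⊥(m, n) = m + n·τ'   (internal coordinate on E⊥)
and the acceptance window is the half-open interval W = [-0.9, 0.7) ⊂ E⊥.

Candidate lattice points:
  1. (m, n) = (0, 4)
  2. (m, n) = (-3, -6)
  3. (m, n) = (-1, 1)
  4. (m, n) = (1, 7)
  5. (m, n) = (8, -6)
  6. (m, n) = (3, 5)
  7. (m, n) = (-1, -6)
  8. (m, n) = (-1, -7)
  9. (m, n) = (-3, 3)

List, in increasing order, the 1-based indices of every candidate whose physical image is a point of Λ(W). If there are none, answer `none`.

4, 7, 8

τ' = (4−√20)/2 ≈ -0.23607.
[1] lift (0,4): star map gives -0.94427; window check -0.9 ≤ -0.94427 < 0.7 is false → out
[2] lift (-3,-6): star map gives -1.58359; window check -0.9 ≤ -1.58359 < 0.7 is false → out
[3] lift (-1,1): star map gives -1.23607; window check -0.9 ≤ -1.23607 < 0.7 is false → out
[4] lift (1,7): star map gives -0.65248; window check -0.9 ≤ -0.65248 < 0.7 is true → IN Λ
[5] lift (8,-6): star map gives 9.41641; window check -0.9 ≤ 9.41641 < 0.7 is false → out
[6] lift (3,5): star map gives 1.81966; window check -0.9 ≤ 1.81966 < 0.7 is false → out
[7] lift (-1,-6): star map gives 0.41641; window check -0.9 ≤ 0.41641 < 0.7 is true → IN Λ
[8] lift (-1,-7): star map gives 0.65248; window check -0.9 ≤ 0.65248 < 0.7 is true → IN Λ
[9] lift (-3,3): star map gives -3.70820; window check -0.9 ≤ -3.70820 < 0.7 is false → out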